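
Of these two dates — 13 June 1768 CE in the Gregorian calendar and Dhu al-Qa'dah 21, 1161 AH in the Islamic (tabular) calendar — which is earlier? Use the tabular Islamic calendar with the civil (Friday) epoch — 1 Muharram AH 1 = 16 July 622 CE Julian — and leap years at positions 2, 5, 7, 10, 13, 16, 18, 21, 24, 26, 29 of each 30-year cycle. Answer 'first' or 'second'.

second

Converting both to JDN: 2366973 vs 2359820; the smaller is the second.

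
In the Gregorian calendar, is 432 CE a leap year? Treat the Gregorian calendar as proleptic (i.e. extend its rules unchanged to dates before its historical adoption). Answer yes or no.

yes

432 is divisible by 4 and not by 100, so it is a leap year.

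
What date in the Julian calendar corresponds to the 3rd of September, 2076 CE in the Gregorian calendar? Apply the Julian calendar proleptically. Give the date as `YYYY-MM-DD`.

At this point the Julian calendar is 13 days behind the Gregorian.
3 September 2076 Gregorian − 13 days → 21 August 2076 Julian.

2076-08-21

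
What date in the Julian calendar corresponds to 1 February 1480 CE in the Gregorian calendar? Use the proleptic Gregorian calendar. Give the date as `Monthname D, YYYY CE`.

January 23, 1480 CE

For dates in this range the Gregorian date is 9 days ahead of the Julian.
1 February 1480 Gregorian − 9 days → 23 January 1480 Julian.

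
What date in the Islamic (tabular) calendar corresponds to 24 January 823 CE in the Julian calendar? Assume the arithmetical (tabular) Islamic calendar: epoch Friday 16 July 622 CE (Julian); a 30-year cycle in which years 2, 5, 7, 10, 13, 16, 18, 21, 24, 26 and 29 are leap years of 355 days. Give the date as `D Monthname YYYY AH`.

7 Ramadan 207 AH

The source date corresponds to 28 January 823 in the proleptic Gregorian calendar (JDN 2021682).
That day falls on 7 Ramadan 207 AH in the tabular Islamic calendar.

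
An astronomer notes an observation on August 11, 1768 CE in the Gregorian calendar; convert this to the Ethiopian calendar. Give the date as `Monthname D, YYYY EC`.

Nehase 7, 1760 EC

Julian Day Number of the source date = 2367032.
Converting JDN 2367032 to the Ethiopian calendar gives 7 Nehase 1760 EC.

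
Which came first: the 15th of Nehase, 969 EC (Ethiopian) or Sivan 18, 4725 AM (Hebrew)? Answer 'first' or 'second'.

second

Converting both to JDN: 2078127 vs 2073666; the smaller is the second.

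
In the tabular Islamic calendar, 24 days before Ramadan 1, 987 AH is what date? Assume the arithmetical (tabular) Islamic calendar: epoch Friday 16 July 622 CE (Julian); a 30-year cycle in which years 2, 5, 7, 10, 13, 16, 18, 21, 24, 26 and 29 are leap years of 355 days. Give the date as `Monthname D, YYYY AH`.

Sha'ban 6, 987 AH

Counting 24 days back from JDN 2298082 reaches JDN 2298058, which is Sha'ban 6, 987 AH.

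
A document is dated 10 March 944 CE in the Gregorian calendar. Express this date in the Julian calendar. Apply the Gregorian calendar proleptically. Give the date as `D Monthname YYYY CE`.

For dates in this range the Gregorian date is 5 days ahead of the Julian.
10 March 944 Gregorian − 5 days → 5 March 944 Julian.

5 March 944 CE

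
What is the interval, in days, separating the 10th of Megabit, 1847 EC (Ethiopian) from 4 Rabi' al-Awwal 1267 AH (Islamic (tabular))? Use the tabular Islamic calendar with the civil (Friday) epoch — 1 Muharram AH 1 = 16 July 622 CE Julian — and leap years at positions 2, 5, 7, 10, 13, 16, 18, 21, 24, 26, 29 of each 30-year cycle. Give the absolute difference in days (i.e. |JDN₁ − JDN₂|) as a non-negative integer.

1531

JDN of the first date = 2398661.
JDN of the second date = 2397130.
|2397130 − 2398661| = 1531.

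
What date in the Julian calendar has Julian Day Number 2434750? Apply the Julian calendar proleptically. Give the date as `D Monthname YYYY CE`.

25 December 1953 CE

JDN 2434750 is 7 January 1954 in the Gregorian calendar.
In the Julian calendar that day is 25 December 1953 CE.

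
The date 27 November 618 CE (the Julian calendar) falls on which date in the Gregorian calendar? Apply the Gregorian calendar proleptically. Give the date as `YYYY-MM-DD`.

At this point the Julian calendar is 3 days behind the Gregorian.
27 November 618 Julian + 3 days → 30 November 618 Gregorian.

0618-11-30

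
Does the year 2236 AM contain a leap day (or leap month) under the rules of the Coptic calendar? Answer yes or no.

2236 mod 4 = 0; in the Coptic calendar a year is leap when year mod 4 = 3, so it is a common year.

no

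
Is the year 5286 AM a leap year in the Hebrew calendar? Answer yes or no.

no

Hebrew year 5286 is year 4 of its 19-year Metonic cycle; leap years are at positions 3, 6, 8, 11, 14, 17, 19, so it is a common year (12 months).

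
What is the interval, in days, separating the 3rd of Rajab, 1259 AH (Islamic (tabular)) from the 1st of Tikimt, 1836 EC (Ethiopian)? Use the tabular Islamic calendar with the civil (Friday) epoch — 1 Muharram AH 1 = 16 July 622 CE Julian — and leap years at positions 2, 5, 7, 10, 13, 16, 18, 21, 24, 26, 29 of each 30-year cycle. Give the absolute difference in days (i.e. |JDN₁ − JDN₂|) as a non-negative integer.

73

JDN of the first date = 2394412.
JDN of the second date = 2394485.
|2394485 − 2394412| = 73.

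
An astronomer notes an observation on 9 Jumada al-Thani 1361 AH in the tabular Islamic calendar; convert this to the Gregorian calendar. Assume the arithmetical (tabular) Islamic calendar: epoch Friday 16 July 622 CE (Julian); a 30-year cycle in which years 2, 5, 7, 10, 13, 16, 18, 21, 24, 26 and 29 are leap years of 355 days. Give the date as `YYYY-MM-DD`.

Both dates share Julian Day Number 2430535; in the Gregorian calendar that is 24 June 1942 CE.

1942-06-24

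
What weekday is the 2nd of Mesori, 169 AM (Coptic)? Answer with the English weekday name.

In the proleptic Gregorian calendar this is 27 July 453 (JDN 1886723).
1886723 ≡ 6 (mod 7); counting from Monday = 0 gives Sunday.

Sunday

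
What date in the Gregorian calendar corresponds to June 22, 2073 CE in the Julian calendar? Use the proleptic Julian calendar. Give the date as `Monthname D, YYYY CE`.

The Julian–Gregorian offset here is 13 days (Julian trailing).
22 June 2073 Julian + 13 days → 5 July 2073 Gregorian.

July 5, 2073 CE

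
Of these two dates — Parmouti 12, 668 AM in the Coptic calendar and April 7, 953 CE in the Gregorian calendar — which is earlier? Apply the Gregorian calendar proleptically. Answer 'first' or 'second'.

first

First date → JDN 2068873; second date → JDN 2069233.
JDN 2068873 < JDN 2069233, so the first date is earlier.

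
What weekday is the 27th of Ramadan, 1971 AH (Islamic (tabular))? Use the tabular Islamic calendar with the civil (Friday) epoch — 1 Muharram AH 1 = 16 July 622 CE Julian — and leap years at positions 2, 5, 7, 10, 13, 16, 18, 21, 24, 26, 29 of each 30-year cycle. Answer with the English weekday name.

Equivalently 8 August 2534 Gregorian, JDN 2646804.
JDN 2646804 mod 7 = 6, and JDN 0 was a Monday, so this is a Sunday.

Sunday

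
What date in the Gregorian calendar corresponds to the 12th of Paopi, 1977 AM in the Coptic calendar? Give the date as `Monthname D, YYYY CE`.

October 24, 2260 CE

Both dates share Julian Day Number 2546805; in the Gregorian calendar that is 24 October 2260 CE.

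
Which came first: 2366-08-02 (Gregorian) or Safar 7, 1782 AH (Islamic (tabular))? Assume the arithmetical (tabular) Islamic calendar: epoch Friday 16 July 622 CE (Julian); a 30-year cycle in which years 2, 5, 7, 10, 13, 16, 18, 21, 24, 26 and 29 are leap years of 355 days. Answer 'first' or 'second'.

Converting both to JDN: 2585437 vs 2579603; the smaller is the second.

second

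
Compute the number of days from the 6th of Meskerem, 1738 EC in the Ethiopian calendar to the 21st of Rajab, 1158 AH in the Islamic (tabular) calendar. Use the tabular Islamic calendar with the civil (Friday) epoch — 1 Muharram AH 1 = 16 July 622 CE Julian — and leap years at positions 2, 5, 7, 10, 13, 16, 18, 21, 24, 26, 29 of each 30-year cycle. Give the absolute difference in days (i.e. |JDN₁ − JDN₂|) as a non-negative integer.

26

First date → JDN 2358665; second date → JDN 2358639.
The interval is |2358665 − 2358639| = 26 days.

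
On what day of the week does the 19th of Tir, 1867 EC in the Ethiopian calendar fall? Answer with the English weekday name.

Equivalently 26 January 1875 Gregorian, JDN 2405915.
Since JDN mod 7 = 1 (0 = Monday), the day is Tuesday.

Tuesday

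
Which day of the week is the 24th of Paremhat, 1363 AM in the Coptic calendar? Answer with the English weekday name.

Saturday

This is JDN 2322703 (30 March 1647 Gregorian).
Since JDN mod 7 = 5 (0 = Monday), the day is Saturday.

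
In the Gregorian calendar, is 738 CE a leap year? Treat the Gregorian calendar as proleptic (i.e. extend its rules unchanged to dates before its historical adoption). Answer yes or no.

738 is not divisible by 4, so it is a common year.

no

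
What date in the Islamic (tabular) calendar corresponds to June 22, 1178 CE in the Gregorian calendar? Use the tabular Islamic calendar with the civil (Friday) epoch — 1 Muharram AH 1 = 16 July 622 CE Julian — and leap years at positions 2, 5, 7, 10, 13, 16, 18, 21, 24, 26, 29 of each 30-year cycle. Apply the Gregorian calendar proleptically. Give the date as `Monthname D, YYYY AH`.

Dhu al-Hijjah 26, 573 AH

Julian Day Number of the source date = 2151488.
Converting JDN 2151488 to the tabular Islamic calendar gives 26 Dhu al-Hijjah 573 AH.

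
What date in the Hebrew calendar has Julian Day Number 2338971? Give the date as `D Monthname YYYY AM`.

20 Tishrei 5452 AM

The Gregorian equivalent of JDN 2338971 is 13 October 1691.
In the Hebrew calendar that day is 20 Tishrei 5452 AM.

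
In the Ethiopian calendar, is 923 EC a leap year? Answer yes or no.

yes

923 mod 4 = 3; in the Ethiopian calendar a year is leap when year mod 4 = 3, so it is a leap year.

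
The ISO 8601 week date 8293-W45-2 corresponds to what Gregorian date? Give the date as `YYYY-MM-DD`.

ISO week 1 of 8293 is the week containing the first Thursday of 8293.
Week 45, day 2 (Tuesday) lands on 8293-11-07.

8293-11-07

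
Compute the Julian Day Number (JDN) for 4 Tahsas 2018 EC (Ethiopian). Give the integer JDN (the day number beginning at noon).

In the Gregorian calendar the same day is 13 December 2025.
JDN 2451545 is 1 January 2000 CE (Gregorian); the target day is +9478 days from there, so JDN = 2461023.

2461023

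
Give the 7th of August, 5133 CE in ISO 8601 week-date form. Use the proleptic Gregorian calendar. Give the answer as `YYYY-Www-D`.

The weekday is Monday (ISO weekday 1).
That Monday belongs to ISO week 32 of ISO year 5133.

5133-W32-1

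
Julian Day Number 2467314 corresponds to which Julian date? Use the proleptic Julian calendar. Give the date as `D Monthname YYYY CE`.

JDN 2467314 is 5 March 2043 in the Gregorian calendar.
In the Julian calendar that day is 20 February 2043 CE.

20 February 2043 CE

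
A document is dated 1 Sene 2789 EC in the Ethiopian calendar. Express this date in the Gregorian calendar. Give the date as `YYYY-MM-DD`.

Julian Day Number of the source date = 2742808.
Converting JDN 2742808 to the Gregorian calendar gives 14 June 2797 CE.

2797-06-14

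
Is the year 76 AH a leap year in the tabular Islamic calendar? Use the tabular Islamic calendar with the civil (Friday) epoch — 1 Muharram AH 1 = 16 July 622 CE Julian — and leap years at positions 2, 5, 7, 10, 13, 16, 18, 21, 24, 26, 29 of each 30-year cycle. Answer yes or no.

yes

Year 76 AH is year 16 of its 30-year cycle; leap positions are 2, 5, 7, 10, 13, 16, 18, 21, 24, 26, 29, so it is a leap year (355 days).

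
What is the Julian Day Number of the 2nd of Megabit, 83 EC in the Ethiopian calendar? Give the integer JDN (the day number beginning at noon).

1754352

In the proleptic Gregorian calendar the same day is 24 February 91.
JDN 2451545 is 1 January 2000 CE (Gregorian); the target day is −697193 days from there, so JDN = 1754352.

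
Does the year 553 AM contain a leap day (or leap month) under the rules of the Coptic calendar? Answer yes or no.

no

553 mod 4 = 1; in the Coptic calendar a year is leap when year mod 4 = 3, so it is a common year.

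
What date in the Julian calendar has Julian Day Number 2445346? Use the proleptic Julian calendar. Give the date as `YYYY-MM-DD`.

JDN 2445346 is 11 January 1983 in the Gregorian calendar.
In the Julian calendar that day is 1982-12-29.

1982-12-29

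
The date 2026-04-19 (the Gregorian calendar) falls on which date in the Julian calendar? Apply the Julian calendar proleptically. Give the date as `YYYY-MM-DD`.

The Julian–Gregorian offset here is 13 days (Julian trailing).
19 April 2026 Gregorian − 13 days → 6 April 2026 Julian.

2026-04-06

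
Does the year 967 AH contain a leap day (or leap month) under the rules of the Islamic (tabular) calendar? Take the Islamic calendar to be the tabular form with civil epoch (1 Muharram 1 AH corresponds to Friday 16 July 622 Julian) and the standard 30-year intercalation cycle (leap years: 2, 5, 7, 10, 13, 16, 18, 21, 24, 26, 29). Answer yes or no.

yes

Year 967 AH is year 7 of its 30-year cycle; leap positions are 2, 5, 7, 10, 13, 16, 18, 21, 24, 26, 29, so it is a leap year (355 days).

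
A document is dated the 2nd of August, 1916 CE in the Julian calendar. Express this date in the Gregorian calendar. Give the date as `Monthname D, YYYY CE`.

August 15, 1916 CE

The Julian–Gregorian offset here is 13 days (Julian trailing).
2 August 1916 Julian + 13 days → 15 August 1916 Gregorian.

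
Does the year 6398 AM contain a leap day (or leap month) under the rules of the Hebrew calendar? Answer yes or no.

yes

Hebrew year 6398 is year 14 of its 19-year Metonic cycle; leap years are at positions 3, 6, 8, 11, 14, 17, 19, so it is a leap year (13 months).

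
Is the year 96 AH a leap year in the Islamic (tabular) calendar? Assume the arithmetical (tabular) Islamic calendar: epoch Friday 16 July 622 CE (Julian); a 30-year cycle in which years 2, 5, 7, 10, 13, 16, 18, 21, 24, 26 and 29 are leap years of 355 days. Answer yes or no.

no

Year 96 AH is year 6 of its 30-year cycle; leap positions are 2, 5, 7, 10, 13, 16, 18, 21, 24, 26, 29, so it is a common year (354 days).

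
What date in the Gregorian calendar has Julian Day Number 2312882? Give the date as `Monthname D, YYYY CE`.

May 9, 1620 CE

Counting from JDN 2299161 = 15 Oct 1582 gives an offset of 13721 days.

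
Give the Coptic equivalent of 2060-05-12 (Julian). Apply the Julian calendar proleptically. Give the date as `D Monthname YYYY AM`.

The source date corresponds to 25 May 2060 in the Gregorian calendar (JDN 2473605).
That day falls on 17 Pashons 1776 AM in the Coptic calendar.

17 Pashons 1776 AM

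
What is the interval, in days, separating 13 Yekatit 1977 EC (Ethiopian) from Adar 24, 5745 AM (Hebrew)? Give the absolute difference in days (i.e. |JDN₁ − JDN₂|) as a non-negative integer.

25

First date → JDN 2446117; second date → JDN 2446142.
The interval is |2446117 − 2446142| = 25 days.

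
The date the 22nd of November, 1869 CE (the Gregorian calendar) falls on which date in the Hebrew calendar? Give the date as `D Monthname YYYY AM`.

18 Kislev 5630 AM

Julian Day Number of the source date = 2404024.
Converting JDN 2404024 to the Hebrew calendar gives 18 Kislev 5630 AM.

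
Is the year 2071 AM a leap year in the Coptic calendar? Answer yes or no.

yes

2071 mod 4 = 3; in the Coptic calendar a year is leap when year mod 4 = 3, so it is a leap year.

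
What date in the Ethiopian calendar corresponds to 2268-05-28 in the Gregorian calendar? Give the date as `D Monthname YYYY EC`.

Julian Day Number of the source date = 2549578.
Converting JDN 2549578 to the Ethiopian calendar gives 18 Ginbot 2260 EC.

18 Ginbot 2260 EC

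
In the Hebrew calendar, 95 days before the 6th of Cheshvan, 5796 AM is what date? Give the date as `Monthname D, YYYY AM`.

Counting 95 days back from JDN 2464640 reaches JDN 2464545, which is Tammuz 29, 5795 AM.

Tammuz 29, 5795 AM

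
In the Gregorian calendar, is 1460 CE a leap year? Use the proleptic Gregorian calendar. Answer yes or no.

yes

1460 is divisible by 4 and not by 100, so it is a leap year.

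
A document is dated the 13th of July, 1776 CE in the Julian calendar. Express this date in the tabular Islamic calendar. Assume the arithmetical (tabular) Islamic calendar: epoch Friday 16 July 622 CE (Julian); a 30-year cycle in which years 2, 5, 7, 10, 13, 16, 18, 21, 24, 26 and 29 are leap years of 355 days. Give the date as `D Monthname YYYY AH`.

7 Jumada al-Thani 1190 AH

The source date corresponds to 24 July 1776 in the Gregorian calendar (JDN 2369936).
That day falls on 7 Jumada al-Thani 1190 AH in the tabular Islamic calendar.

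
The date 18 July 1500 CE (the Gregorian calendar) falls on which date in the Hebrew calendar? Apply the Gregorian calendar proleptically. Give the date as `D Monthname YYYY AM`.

Julian Day Number of the source date = 2269122.
Converting JDN 2269122 to the Hebrew calendar gives 12 Av 5260 AM.

12 Av 5260 AM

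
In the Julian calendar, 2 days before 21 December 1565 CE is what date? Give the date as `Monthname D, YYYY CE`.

December 19, 1565 CE

The starting date is JDN 2293029; 2293029 − 2 = 2293027.
JDN 2293027 corresponds to December 19, 1565 CE.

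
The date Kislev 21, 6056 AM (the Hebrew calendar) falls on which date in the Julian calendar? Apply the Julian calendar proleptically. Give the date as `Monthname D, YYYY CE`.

November 13, 2295 CE

Both dates share Julian Day Number 2559623; in the Julian calendar that is 13 November 2295 CE.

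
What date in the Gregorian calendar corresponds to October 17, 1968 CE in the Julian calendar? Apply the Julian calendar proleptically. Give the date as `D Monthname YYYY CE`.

For dates in this range the Gregorian date is 13 days ahead of the Julian.
17 October 1968 Julian + 13 days → 30 October 1968 Gregorian.

30 October 1968 CE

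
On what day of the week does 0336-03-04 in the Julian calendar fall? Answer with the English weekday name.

Thursday

Equivalently 5 March 336 Gregorian, JDN 1843845.
Since JDN mod 7 = 3 (0 = Monday), the day is Thursday.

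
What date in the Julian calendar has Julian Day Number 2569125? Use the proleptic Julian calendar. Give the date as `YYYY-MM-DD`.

2321-11-18

The Gregorian equivalent of JDN 2569125 is 4 December 2321.
In the Julian calendar that day is 2321-11-18.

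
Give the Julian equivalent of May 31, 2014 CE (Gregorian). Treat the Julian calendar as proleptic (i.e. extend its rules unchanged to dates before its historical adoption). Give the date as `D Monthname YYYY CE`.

The Julian–Gregorian offset here is 13 days (Julian trailing).
31 May 2014 Gregorian − 13 days → 18 May 2014 Julian.

18 May 2014 CE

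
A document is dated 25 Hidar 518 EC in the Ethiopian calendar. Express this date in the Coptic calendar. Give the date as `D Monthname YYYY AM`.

25 Hathor 242 AM

The source date corresponds to 23 November 525 in the proleptic Gregorian calendar (JDN 1913139).
That day falls on 25 Hathor 242 AM in the Coptic calendar.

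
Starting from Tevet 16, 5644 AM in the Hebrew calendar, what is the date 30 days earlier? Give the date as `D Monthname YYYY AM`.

JDN of Tevet 16, 5644 AM = 2409190.
2409190 − 30 = 2409160.
JDN 2409160 in the Hebrew calendar is 16 Kislev 5644 AM.

16 Kislev 5644 AM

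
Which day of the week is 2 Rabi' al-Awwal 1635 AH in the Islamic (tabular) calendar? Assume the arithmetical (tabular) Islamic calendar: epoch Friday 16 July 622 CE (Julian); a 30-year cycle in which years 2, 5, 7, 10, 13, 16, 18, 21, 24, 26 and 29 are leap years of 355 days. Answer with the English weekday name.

Thursday

This is JDN 2527535 (21 January 2208 Gregorian).
Since JDN mod 7 = 3 (0 = Monday), the day is Thursday.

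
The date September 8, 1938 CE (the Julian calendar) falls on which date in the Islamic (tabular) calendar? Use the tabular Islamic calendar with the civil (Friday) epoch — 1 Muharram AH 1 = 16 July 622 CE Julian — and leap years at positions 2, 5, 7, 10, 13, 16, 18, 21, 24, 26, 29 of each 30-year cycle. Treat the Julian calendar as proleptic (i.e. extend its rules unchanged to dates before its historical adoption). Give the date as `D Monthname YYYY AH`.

26 Rajab 1357 AH

Julian Day Number of the source date = 2429163.
Converting JDN 2429163 to the tabular Islamic calendar gives 26 Rajab 1357 AH.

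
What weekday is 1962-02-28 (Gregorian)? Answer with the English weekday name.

Wednesday

JDN 2437724 mod 7 = 2, and JDN 0 was a Monday, so this is a Wednesday.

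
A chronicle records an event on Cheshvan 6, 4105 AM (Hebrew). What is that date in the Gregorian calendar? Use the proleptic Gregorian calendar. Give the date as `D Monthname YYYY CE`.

30 October 344 CE

Both dates share Julian Day Number 1847006; in the Gregorian calendar that is 30 October 344 CE.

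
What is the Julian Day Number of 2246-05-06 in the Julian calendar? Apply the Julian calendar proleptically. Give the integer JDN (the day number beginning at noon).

2541535

Equivalently 21 May 2246 (Gregorian).
JDN 2299161 is 15 October 1582 CE (Gregorian); the target day is +242374 days from there, so JDN = 2541535.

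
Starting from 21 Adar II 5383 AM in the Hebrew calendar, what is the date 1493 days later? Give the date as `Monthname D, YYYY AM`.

The starting date is JDN 2313930; 2313930 + 1493 = 2315423.
JDN 2315423 corresponds to Iyar 8, 5387 AM.

Iyar 8, 5387 AM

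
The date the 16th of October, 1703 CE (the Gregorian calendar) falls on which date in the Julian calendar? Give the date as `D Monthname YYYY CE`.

At this point the Julian calendar is 11 days behind the Gregorian.
16 October 1703 Gregorian − 11 days → 5 October 1703 Julian.

5 October 1703 CE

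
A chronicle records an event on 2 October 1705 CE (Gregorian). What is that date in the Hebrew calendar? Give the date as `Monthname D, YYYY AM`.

Tishrei 14, 5466 AM

Julian Day Number of the source date = 2344073.
Converting JDN 2344073 to the Hebrew calendar gives 14 Tishrei 5466 AM.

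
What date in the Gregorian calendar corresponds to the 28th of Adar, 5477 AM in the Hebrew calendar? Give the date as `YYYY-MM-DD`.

1717-03-11

Julian Day Number of the source date = 2348251.
Converting JDN 2348251 to the Gregorian calendar gives 11 March 1717 CE.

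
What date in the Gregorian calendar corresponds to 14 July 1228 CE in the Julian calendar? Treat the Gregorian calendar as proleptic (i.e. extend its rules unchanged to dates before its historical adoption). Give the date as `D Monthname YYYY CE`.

21 July 1228 CE

At this point the Julian calendar is 7 days behind the Gregorian.
14 July 1228 Julian + 7 days → 21 July 1228 Gregorian.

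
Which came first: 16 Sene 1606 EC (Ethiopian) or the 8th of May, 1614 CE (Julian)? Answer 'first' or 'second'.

Converting both to JDN: 2310732 vs 2310699; the smaller is the second.

second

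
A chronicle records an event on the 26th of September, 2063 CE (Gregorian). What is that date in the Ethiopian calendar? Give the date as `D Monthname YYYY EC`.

15 Meskerem 2056 EC

Julian Day Number of the source date = 2474824.
Converting JDN 2474824 to the Ethiopian calendar gives 15 Meskerem 2056 EC.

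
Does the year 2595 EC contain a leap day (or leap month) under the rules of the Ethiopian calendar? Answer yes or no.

yes

2595 mod 4 = 3; in the Ethiopian calendar a year is leap when year mod 4 = 3, so it is a leap year.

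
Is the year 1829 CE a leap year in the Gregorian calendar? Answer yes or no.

1829 is not divisible by 4, so it is a common year.

no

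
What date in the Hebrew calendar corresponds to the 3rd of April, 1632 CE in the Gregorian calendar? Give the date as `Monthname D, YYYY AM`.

Nisan 12, 5392 AM

Both dates share Julian Day Number 2317229; in the Hebrew calendar that is 12 Nisan 5392 AM.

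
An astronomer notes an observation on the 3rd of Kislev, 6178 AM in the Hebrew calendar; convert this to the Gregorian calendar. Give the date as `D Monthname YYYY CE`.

Julian Day Number of the source date = 2604167.
Converting JDN 2604167 to the Gregorian calendar gives 12 November 2417 CE.

12 November 2417 CE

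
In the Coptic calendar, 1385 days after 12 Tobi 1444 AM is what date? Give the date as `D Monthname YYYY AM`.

JDN of 12 Tobi 1444 AM = 2352217.
2352217 + 1385 = 2353602.
JDN 2353602 in the Coptic calendar is 26 Paopi 1448 AM.

26 Paopi 1448 AM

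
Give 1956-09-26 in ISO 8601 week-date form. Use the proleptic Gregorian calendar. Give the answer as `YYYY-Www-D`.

1956-W39-3

The weekday is Wednesday (ISO weekday 3).
That Wednesday belongs to ISO week 39 of ISO year 1956.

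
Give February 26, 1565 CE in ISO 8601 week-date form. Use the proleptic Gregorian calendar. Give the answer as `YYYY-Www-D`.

The weekday is Friday (ISO weekday 5).
That Friday belongs to ISO week 8 of ISO year 1565.

1565-W08-5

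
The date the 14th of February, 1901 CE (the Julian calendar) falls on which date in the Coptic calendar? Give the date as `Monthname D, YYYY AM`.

Meshir 20, 1617 AM

Julian Day Number of the source date = 2415443.
Converting JDN 2415443 to the Coptic calendar gives 20 Meshir 1617 AM.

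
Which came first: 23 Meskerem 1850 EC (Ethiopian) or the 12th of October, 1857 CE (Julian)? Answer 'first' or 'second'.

The two dates have Julian Day Numbers 2399590 and 2399612 respectively.
Since 2399590 < 2399612, the first date comes first.

first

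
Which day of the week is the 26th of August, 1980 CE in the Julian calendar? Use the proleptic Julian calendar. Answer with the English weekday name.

Monday

In the Gregorian calendar this is 8 September 1980 (JDN 2444491).
JDN 2444491 mod 7 = 0, and JDN 0 was a Monday, so this is a Monday.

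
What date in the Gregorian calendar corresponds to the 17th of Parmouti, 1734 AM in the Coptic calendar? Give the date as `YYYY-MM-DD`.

2018-04-25

Julian Day Number of the source date = 2458234.
Converting JDN 2458234 to the Gregorian calendar gives 25 April 2018 CE.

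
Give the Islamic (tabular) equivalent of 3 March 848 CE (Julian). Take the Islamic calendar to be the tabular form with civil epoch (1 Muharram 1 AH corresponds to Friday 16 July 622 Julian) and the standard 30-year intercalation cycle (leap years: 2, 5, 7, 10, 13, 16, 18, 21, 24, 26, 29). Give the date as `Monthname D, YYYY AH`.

Rajab 23, 233 AH

Julian Day Number of the source date = 2030852.
Converting JDN 2030852 to the tabular Islamic calendar gives 23 Rajab 233 AH.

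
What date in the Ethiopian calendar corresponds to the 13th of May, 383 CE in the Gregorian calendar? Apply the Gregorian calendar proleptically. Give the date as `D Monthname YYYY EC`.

17 Ginbot 375 EC

Both dates share Julian Day Number 1861080; in the Ethiopian calendar that is 17 Ginbot 375 EC.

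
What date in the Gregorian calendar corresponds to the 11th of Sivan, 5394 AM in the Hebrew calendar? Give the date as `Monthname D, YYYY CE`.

Julian Day Number of the source date = 2318024.
Converting JDN 2318024 to the Gregorian calendar gives 7 June 1634 CE.

June 7, 1634 CE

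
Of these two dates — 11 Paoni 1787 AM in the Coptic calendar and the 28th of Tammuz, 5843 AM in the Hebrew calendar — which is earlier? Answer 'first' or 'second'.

first

The two dates have Julian Day Numbers 2477646 and 2482055 respectively.
Since 2477646 < 2482055, the first date comes first.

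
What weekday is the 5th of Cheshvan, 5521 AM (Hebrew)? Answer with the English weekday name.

Wednesday

This is JDN 2364175 (15 October 1760 Gregorian).
Since JDN mod 7 = 2 (0 = Monday), the day is Wednesday.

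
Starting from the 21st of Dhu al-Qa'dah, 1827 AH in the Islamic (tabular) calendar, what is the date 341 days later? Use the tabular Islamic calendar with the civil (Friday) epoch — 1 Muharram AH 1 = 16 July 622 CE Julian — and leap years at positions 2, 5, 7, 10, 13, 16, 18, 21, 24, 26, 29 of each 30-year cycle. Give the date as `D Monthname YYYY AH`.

Counting 341 days forward from JDN 2595829 reaches JDN 2596170, which is 8 Dhu al-Qa'dah 1828 AH.

8 Dhu al-Qa'dah 1828 AH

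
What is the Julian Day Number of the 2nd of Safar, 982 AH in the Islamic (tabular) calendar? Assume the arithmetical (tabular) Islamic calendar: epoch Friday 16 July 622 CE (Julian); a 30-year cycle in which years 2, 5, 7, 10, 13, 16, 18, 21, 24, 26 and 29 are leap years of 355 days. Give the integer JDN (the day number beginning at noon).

Equivalently 3 June 1574 (proleptic Gregorian).
JDN 2299161 is 15 October 1582 CE (Gregorian); the target day is −3056 days from there, so JDN = 2296105.

2296105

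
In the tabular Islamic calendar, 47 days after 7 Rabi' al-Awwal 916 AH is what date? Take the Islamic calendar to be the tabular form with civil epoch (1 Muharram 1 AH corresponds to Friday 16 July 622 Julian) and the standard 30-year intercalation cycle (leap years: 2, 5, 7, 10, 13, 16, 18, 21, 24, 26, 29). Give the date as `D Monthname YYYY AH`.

24 Rabi' al-Thani 916 AH

Counting 47 days forward from JDN 2272750 reaches JDN 2272797, which is 24 Rabi' al-Thani 916 AH.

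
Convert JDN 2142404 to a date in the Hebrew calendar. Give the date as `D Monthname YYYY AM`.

The proleptic Gregorian equivalent of JDN 2142404 is 8 August 1153.
In the Hebrew calendar that day is 9 Av 4913 AM.

9 Av 4913 AM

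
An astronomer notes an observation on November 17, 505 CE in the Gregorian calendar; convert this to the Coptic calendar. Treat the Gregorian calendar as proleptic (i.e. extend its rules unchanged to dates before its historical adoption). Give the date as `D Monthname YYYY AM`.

Julian Day Number of the source date = 1905828.
Converting JDN 1905828 to the Coptic calendar gives 19 Hathor 222 AM.

19 Hathor 222 AM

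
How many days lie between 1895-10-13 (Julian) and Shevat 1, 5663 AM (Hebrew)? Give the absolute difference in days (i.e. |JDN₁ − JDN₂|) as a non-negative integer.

JDN of the first date = 2413492.
JDN of the second date = 2416144.
|2416144 − 2413492| = 2652.

2652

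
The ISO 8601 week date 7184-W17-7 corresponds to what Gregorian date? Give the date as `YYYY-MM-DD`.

ISO week 1 of 7184 is the week containing the first Thursday of 7184.
Week 17, day 7 (Sunday) lands on 7184-04-29.

7184-04-29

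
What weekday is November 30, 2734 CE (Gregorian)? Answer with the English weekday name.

Friday

2719966 ≡ 4 (mod 7); counting from Monday = 0 gives Friday.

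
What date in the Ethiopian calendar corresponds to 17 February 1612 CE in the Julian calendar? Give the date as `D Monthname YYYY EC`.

The source date corresponds to 27 February 1612 in the Gregorian calendar (JDN 2309888).
That day falls on 22 Yekatit 1604 EC in the Ethiopian calendar.

22 Yekatit 1604 EC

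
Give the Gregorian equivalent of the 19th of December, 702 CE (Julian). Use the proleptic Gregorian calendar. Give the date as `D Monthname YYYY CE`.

23 December 702 CE

At this point the Julian calendar is 4 days behind the Gregorian.
19 December 702 Julian + 4 days → 23 December 702 Gregorian.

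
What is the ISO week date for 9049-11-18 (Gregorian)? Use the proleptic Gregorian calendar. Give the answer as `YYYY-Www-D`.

9049-W46-7

The weekday is Sunday (ISO weekday 7).
That Sunday belongs to ISO week 46 of ISO year 9049.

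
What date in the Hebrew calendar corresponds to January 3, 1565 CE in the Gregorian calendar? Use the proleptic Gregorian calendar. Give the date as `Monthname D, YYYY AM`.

Tevet 20, 5325 AM

Julian Day Number of the source date = 2292667.
Converting JDN 2292667 to the Hebrew calendar gives 20 Tevet 5325 AM.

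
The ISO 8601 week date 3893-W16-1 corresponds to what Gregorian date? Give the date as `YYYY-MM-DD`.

3893-04-17

ISO week 1 of 3893 is the week containing the first Thursday of 3893.
Week 16, day 1 (Monday) lands on 3893-04-17.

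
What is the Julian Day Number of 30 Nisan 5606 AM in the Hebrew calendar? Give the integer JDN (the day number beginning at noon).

Equivalently 26 April 1846 (Gregorian).
JDN 2400001 is 17 November 1858 CE (Gregorian), MJD 0; the target day is −4588 days from there, so JDN = 2395413.

2395413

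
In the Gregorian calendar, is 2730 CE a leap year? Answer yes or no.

no

2730 is not divisible by 4, so it is a common year.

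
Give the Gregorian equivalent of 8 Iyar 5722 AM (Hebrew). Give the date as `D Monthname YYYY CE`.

12 May 1962 CE

Both dates share Julian Day Number 2437797; in the Gregorian calendar that is 12 May 1962 CE.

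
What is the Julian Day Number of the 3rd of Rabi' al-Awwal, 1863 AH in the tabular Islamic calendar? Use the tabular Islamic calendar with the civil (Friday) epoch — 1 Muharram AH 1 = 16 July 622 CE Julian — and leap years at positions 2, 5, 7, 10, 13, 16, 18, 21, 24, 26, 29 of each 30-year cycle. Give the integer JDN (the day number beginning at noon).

2608332

In the Gregorian calendar the same day is 8 April 2429.
JDN 2400001 is 17 November 1858 CE (Gregorian), MJD 0; the target day is +208331 days from there, so JDN = 2608332.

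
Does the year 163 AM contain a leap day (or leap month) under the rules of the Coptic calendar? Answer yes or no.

163 mod 4 = 3; in the Coptic calendar a year is leap when year mod 4 = 3, so it is a leap year.

yes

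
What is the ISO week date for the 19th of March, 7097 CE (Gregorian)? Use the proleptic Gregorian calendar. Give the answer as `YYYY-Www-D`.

7097-W11-5

The weekday is Friday (ISO weekday 5).
That Friday belongs to ISO week 11 of ISO year 7097.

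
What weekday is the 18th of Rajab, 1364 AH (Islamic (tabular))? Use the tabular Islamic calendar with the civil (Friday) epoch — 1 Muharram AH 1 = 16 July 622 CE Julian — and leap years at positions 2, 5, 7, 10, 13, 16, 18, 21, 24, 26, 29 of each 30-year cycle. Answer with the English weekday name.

Equivalently 29 June 1945 Gregorian, JDN 2431636.
JDN 2431636 mod 7 = 4, and JDN 0 was a Monday, so this is a Friday.

Friday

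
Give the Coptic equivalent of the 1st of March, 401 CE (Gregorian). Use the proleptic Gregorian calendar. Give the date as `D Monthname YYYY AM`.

4 Paremhat 117 AM

Julian Day Number of the source date = 1867582.
Converting JDN 1867582 to the Coptic calendar gives 4 Paremhat 117 AM.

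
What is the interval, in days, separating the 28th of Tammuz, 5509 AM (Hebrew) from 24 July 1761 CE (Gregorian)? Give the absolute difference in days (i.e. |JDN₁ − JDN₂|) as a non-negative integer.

JDN of the first date = 2360064.
JDN of the second date = 2364457.
|2364457 − 2360064| = 4393.

4393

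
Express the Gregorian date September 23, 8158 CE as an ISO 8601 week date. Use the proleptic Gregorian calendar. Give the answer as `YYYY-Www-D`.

8158-W38-6

The weekday is Saturday (ISO weekday 6).
That Saturday belongs to ISO week 38 of ISO year 8158.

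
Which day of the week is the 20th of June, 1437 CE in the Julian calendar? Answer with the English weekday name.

In the proleptic Gregorian calendar this is 29 June 1437 (JDN 2246093).
2246093 ≡ 3 (mod 7); counting from Monday = 0 gives Thursday.

Thursday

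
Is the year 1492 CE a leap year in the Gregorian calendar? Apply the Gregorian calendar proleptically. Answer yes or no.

yes

1492 is divisible by 4 and not by 100, so it is a leap year.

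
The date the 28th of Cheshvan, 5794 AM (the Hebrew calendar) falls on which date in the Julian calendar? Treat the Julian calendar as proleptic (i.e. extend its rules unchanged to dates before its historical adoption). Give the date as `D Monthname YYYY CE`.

7 November 2033 CE

The source date corresponds to 20 November 2033 in the Gregorian calendar (JDN 2463922).
That day falls on 7 November 2033 CE in the Julian calendar.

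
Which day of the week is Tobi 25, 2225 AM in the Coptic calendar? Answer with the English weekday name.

Wednesday

This is JDN 2637490 (6 February 2509 Gregorian).
Since JDN mod 7 = 2 (0 = Monday), the day is Wednesday.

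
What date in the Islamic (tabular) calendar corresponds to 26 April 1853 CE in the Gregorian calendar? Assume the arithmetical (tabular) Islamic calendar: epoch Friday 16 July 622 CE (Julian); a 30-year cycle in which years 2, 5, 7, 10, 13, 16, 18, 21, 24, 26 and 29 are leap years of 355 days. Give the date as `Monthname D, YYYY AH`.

Julian Day Number of the source date = 2397970.
Converting JDN 2397970 to the tabular Islamic calendar gives 17 Rajab 1269 AH.

Rajab 17, 1269 AH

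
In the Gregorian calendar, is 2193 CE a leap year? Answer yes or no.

2193 is not divisible by 4, so it is a common year.

no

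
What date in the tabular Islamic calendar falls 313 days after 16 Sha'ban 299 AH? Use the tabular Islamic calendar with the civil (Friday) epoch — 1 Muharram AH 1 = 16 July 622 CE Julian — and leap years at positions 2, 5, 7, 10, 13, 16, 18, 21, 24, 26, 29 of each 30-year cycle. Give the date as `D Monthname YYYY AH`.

4 Rajab 300 AH

The starting date is JDN 2054263; 2054263 + 313 = 2054576.
JDN 2054576 corresponds to 4 Rajab 300 AH.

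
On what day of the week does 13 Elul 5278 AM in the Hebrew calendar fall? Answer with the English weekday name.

Friday

Equivalently 30 August 1518 Gregorian, JDN 2275739.
Since JDN mod 7 = 4 (0 = Monday), the day is Friday.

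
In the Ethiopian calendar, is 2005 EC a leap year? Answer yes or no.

2005 mod 4 = 1; in the Ethiopian calendar a year is leap when year mod 4 = 3, so it is a common year.

no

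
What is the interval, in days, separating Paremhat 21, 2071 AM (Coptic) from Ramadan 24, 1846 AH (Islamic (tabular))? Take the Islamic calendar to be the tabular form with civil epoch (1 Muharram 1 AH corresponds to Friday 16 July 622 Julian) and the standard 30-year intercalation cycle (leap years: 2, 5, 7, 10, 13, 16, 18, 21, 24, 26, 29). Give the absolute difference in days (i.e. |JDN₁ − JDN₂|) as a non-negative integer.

First date → JDN 2581297; second date → JDN 2602505.
The interval is |2581297 − 2602505| = 21208 days.

21208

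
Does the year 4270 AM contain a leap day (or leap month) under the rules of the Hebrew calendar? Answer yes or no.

yes

Hebrew year 4270 is year 14 of its 19-year Metonic cycle; leap years are at positions 3, 6, 8, 11, 14, 17, 19, so it is a leap year (13 months).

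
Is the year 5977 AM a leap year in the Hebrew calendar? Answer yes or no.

yes

Hebrew year 5977 is year 11 of its 19-year Metonic cycle; leap years are at positions 3, 6, 8, 11, 14, 17, 19, so it is a leap year (13 months).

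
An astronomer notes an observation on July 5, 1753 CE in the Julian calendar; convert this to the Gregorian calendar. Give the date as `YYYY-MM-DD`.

1753-07-16

For dates in this range the Gregorian date is 11 days ahead of the Julian.
5 July 1753 Julian + 11 days → 16 July 1753 Gregorian.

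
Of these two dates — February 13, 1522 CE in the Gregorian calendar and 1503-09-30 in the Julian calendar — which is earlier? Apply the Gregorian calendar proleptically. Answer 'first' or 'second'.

second

The two dates have Julian Day Numbers 2277002 and 2270301 respectively.
Since 2270301 < 2277002, the second date comes first.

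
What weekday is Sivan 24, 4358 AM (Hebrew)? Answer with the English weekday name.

Thursday

In the proleptic Gregorian calendar this is 7 June 598 (JDN 1939633).
1939633 ≡ 3 (mod 7); counting from Monday = 0 gives Thursday.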